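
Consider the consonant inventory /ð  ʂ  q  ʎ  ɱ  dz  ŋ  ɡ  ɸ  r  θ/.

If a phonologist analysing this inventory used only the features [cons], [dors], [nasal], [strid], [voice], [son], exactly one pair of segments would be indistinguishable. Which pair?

θ, ɸ

/θ/ (voiceless dental fricative) and /ɸ/ (voiceless bilabial fricative) are both [+consonantal], [-dorsal], [-nasal], [-strident], [-voice], [-sonorant], so none of the listed features separates them. (They do differ in [labial] and [coronal], which are not among the given features.) Every other pair in the inventory differs on at least one listed feature.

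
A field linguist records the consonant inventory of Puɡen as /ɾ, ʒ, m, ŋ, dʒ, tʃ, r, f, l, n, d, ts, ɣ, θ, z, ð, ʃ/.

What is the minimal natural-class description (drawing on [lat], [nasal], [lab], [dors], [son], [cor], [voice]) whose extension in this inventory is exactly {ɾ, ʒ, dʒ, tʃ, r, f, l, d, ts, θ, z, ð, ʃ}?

[−nasal, −dors]

/ɾ, ʒ, dʒ, tʃ, r, f, l, d, ts, θ, z, ð, ʃ/ are all [−nasal], [−dorsal], and no other segment in the inventory matches both values. Dropping any one of them over-generates: [−dorsal] alone would also admit /m, n/; [−nasal] alone would also admit /ɣ/. No other single listed feature picks out exactly this set either, so fewer than two features will not do.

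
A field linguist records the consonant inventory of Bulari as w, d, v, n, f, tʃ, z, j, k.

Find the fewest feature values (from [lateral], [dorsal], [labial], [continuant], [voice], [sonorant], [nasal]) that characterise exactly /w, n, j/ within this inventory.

Every target segment is [+sonorant] and no other inventory member is, so one feature is enough.

[+sonorant]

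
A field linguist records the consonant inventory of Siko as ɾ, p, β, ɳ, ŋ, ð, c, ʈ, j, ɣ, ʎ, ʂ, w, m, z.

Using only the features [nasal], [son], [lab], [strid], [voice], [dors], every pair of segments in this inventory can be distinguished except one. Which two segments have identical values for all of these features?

j, ʎ

On the given features, /j/ and /ʎ/ have an identical profile: [-nasal], [+sonorant], [-labial], [-strident], [+voice], [+dorsal]. No other two segments in the inventory coincide on all 6 features. (They do differ in [lateral], which is not among the given features.)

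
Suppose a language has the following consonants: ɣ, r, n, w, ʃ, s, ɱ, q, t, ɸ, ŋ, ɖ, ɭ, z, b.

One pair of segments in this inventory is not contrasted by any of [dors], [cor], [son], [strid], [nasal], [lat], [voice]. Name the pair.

On the given features, /ʃ/ and /s/ have an identical profile: [-dorsal], [+coronal], [-sonorant], [+strident], [-nasal], [-lateral], [-voice]. No other two segments in the inventory coincide on all 7 features. (They do differ in [anterior] and [distributed], which are not among the given features.)

ʃ, s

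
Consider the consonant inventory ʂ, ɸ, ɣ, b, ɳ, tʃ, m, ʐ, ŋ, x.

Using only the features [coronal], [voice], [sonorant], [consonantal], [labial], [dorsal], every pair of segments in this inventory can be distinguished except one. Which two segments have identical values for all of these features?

ʂ, tʃ

Both /ʂ/ and /tʃ/ are [+coronal], [-voice], [-sonorant], [+consonantal], [-labial], [-dorsal]. Since the list omits [continuant] and [distributed] — which do distinguish the voiceless retroflex fricative from the voiceless postalveolar affricate — this pair collapses; all other pairs remain distinct.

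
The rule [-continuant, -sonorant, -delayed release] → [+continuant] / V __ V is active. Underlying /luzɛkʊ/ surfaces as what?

[luzɛxʊ]

Only /k/ occurs between two vowels (/ɛ/ __ /ʊ/) and matches the structural description. It is a voiceless velar stop, so [-continuant, -sonorant, -delayed release] holds; changing it to [+continuant] with all other features held fixed yields /x/ (voiceless velar fricative). No other segment meets both the structural description and the environment, so the output is [luzɛxʊ].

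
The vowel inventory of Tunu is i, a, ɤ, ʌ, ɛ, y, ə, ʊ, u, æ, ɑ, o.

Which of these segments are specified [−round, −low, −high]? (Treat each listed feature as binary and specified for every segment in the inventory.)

ɤ, ʌ, ɛ, ə

Eliminate segments failing any feature: /i/ is [+high]; /a, æ, ɑ/ are [+low]; /y, ʊ, u, o/ are [+round]. The remaining /ɤ, ʌ, ɛ, ə/ satisfy [−round], [−low], [−high].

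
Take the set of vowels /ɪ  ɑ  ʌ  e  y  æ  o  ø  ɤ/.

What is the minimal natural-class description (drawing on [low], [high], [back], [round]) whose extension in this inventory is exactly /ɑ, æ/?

/ɑ, æ/ are exactly the [+low] segments in the inventory, so a single feature suffices.

[+low]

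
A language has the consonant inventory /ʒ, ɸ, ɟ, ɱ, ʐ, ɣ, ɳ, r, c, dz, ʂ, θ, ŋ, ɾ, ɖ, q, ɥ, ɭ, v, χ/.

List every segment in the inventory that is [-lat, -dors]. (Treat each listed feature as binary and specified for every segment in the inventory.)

ʒ, ɸ, ɱ, ʐ, ɳ, r, dz, ʂ, θ, ɾ, ɖ, v

Checking each segment against [-lateral], [-dorsal]: /ʒ/ (voiced postalveolar fricative), /ɸ/ (voiceless bilabial fricative), /ɱ/ (labiodental nasal), /ʐ/ (voiced retroflex fricative), /ɳ/ (retroflex nasal), /r/ (alveolar trill), among others, satisfy every feature; every other segment in the inventory fails at least one.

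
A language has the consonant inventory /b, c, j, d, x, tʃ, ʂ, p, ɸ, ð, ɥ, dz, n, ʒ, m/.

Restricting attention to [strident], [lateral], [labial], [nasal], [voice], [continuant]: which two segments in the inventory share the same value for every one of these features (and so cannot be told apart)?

j, ð

Both /j/ and /ð/ are [−strident], [−lateral], [−labial], [−nasal], [+voice], [+continuant]. Since the list omits [sonorant] and [dorsal] — which do distinguish the palatal glide from the voiced dental fricative — this pair collapses; all other pairs remain distinct.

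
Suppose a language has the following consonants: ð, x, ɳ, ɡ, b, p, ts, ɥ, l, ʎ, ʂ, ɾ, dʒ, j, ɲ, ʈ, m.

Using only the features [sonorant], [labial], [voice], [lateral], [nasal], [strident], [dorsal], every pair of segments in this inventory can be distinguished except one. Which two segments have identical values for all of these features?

/ʂ/ (voiceless retroflex fricative) and /ts/ (voiceless alveolar affricate) are both [−sonorant], [−labial], [−voice], [−lateral], [−nasal], [+strident], [−dorsal], so none of the listed features separates them. (They do differ in [continuant] and [anterior], which are not among the given features.) Every other pair in the inventory differs on at least one listed feature.

ʂ, ts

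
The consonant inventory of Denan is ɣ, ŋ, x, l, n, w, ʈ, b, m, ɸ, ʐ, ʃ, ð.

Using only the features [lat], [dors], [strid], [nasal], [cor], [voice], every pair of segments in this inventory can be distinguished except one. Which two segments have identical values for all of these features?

ɣ, w

Both /ɣ/ and /w/ are [−lateral], [+dorsal], [−strident], [−nasal], [−coronal], [+voice]. Since the list omits [sonorant], [labial] and [round] — which do distinguish the voiced velar fricative from the labial-velar glide — this pair collapses; all other pairs remain distinct.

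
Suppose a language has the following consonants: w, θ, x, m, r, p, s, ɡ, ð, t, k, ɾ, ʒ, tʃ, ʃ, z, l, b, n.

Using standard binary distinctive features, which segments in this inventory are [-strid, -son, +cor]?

Eliminate segments failing any feature: /w, m, r, ɾ, l, n/ are [+sonorant]; /x, p, ɡ, k, b/ are [-coronal]; /s, ʒ, tʃ, ʃ, z/ are [+strident]. The remaining /θ, ð, t/ satisfy [-strident], [-sonorant], [+coronal].

θ, ð, t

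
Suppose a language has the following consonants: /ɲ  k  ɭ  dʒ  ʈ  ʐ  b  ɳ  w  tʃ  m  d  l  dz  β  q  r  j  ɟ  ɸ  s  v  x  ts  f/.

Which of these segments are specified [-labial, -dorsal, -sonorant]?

Among the inventory, the [-labial] segments are /ɲ, k, ɭ, dʒ, ʈ, ʐ, ɳ, tʃ, d, l, dz, q, r, j, ɟ, s, x, ts/.
Intersecting with [-dorsal] gives /ɭ, dʒ, ʈ, ʐ, ɳ, tʃ, d, l, dz, r, s, ts/.
Within that set, [-sonorant] leaves /dʒ, ʈ, ʐ, tʃ, d, dz, s, ts/.

dʒ, ʈ, ʐ, tʃ, d, dz, s, ts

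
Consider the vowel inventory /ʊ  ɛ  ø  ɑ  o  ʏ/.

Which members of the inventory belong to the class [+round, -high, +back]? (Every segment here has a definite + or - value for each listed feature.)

The [+round] segments are /ʊ, ø, o, ʏ/.
Among these, [-high] gives /ø, o/.
Of those, [+back] leaves /o/.

o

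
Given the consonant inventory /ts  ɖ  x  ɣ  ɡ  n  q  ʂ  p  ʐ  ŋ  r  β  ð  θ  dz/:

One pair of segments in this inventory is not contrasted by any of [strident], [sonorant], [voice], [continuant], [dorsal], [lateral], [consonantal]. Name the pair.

On the given features, /ð/ and /β/ have an identical profile: [-strident], [-sonorant], [+voice], [+continuant], [-dorsal], [-lateral], [+consonantal]. No other two segments in the inventory coincide on all 7 features. (They do differ in [labial] and [coronal], which are not among the given features.)

ð, β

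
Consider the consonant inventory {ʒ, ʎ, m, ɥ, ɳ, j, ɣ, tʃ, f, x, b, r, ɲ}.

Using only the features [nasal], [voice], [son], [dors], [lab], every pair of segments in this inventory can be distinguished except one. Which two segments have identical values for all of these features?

j, ʎ

/j/ (palatal glide) and /ʎ/ (palatal lateral approximant) are both [-nasal], [+voice], [+sonorant], [+dorsal], [-labial], so none of the listed features separates them. (They do differ in [lateral], which is not among the given features.) Every other pair in the inventory differs on at least one listed feature.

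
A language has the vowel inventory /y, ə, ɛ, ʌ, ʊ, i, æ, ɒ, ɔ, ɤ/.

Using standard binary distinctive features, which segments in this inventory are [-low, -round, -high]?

Checking each segment against [-low], [-round], [-high]: /ə/ (mid central vowel (schwa)), /ɛ/ (mid front unrounded lax vowel), /ʌ/ (mid back unrounded lax vowel), /ɤ/ (mid back unrounded tense vowel) satisfy every feature; every other segment in the inventory fails at least one.

ə, ɛ, ʌ, ɤ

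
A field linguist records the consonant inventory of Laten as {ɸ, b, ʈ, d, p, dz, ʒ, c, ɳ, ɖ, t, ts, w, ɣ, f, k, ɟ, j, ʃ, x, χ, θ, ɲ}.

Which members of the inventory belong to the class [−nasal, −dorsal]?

ɸ, b, ʈ, d, p, dz, ʒ, ɖ, t, ts, f, ʃ, θ

The [−nasal] segments are /ɸ, b, ʈ, d, p, dz, ʒ, c, ɖ, t, ts, w, ɣ, f, k, ɟ, j, ʃ, x, χ, θ/.
Then [−dorsal] leaves /ɸ, b, ʈ, d, p, dz, ʒ, ɖ, t, ts, f, ʃ, θ/.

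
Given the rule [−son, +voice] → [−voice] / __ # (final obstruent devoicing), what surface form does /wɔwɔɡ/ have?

Only the final segment /ɡ/ is both word-final and matches the structural description. It is a voiced velar stop, so [−son, +voice] holds; changing it to [−voice] with all other features held fixed yields /k/ (voiceless velar stop). No other segment meets both the structural description and the environment, so the output is [wɔwɔk].

[wɔwɔk]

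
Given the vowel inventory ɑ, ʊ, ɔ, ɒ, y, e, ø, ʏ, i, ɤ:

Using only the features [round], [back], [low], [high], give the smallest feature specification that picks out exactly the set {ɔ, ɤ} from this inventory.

[−high, −low, +back]

Every target segment is [−high], [−low], [+back]; each remaining inventory member fails at least one of these. Each conjunct is needed — [−low, +back] alone would also admit /ʊ/; [−high, +back] alone would also admit /ɑ, ɒ/; [−high, −low] alone would also admit /e, ø/ — and no other combination of two listed features has exactly this extension, so three is the minimum.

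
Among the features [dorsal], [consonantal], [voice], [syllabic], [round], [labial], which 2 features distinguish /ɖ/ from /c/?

/ɖ/ (voiced retroflex stop) and /c/ (voiceless palatal stop) agree on [+consonantal], [−syllabic], [−round], [−labial]. They differ on [voice] (/ɖ/ [+], /c/ [−]), [dorsal] (/ɖ/ [−], /c/ [+]).

[voice], [dorsal]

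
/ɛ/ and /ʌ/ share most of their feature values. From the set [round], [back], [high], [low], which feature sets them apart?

/ɛ/ is the mid front unrounded lax vowel and /ʌ/ is the mid back unrounded lax vowel. Both are [−round], [−high], [−low]. /ɛ/ is [−back] while /ʌ/ is [+back], so the distinguishing feature is [back].

[back]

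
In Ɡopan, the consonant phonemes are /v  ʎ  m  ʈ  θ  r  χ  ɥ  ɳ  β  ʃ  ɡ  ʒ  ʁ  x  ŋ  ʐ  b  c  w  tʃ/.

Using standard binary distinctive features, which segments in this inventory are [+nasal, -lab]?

ɳ, ŋ

Eliminate segments failing any feature: /v, ʎ, ʈ, θ, r, χ, ɥ, β, ʃ, ɡ, ʒ, ʁ, x, ʐ, b, c, w, tʃ/ are [-nasal]; /m/ is [+labial]. The remaining /ɳ, ŋ/ satisfy [+nasal], [-labial].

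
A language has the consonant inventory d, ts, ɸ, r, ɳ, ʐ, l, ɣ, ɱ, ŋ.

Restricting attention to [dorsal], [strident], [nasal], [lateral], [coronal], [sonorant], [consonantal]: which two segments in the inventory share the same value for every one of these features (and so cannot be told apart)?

ts, ʐ

On the given features, /ts/ and /ʐ/ have an identical profile: [-dorsal], [+strident], [-nasal], [-lateral], [+coronal], [-sonorant], [+consonantal]. No other two segments in the inventory coincide on all 7 features. (They do differ in [voice], [continuant] and [anterior], which are not among the given features.)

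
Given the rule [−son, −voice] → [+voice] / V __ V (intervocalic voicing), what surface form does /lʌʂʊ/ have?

[lʌʐʊ]

The only segment in the rule's environment that also matches [−son, −voice] is /ʂ/. Applying [+voice] turns the voiceless retroflex fricative into /ʐ/ (voiced retroflex fricative), giving [lʌʐʊ].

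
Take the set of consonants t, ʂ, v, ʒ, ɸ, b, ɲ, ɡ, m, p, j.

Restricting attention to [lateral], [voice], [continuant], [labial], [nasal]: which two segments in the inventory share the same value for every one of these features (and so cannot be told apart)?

ʒ, j

/ʒ/ (voiced postalveolar fricative) and /j/ (palatal glide) are both [−lateral], [+voice], [+continuant], [−labial], [−nasal], so none of the listed features separates them. (They do differ in [sonorant], [strident] and [dorsal], which are not among the given features.) Every other pair in the inventory differs on at least one listed feature.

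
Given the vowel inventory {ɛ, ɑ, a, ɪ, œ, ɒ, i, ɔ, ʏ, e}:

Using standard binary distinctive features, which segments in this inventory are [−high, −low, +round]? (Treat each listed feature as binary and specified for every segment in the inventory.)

œ, ɔ

Checking each segment against [−high], [−low], [+round]: /œ/ (mid front rounded lax vowel), /ɔ/ (mid back rounded lax vowel) satisfy every feature; every other segment in the inventory fails at least one.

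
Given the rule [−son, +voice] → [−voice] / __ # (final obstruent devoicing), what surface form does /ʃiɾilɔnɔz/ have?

[ʃiɾilɔnɔs]

The only segment in the rule's environment that also matches [−son, +voice] is /z/. Applying [−voice] turns the voiced alveolar fricative into /s/ (voiceless alveolar fricative), giving [ʃiɾilɔnɔs].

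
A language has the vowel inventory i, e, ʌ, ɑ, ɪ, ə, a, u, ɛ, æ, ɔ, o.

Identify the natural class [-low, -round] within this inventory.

i, e, ʌ, ɪ, ə, ɛ

First, the [-low] segments are /i, e, ʌ, ɪ, ə, u, ɛ, ɔ, o/.
Within that set, [-round] leaves /i, e, ʌ, ɪ, ə, ɛ/.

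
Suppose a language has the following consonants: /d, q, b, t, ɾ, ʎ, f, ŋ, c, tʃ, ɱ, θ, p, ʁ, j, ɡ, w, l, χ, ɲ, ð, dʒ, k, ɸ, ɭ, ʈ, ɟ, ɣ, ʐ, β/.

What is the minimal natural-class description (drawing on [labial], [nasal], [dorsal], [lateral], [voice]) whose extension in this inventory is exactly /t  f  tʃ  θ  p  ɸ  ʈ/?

Every target segment is [−voice], [−dorsal]; each remaining inventory member fails at least one of these. Each conjunct is needed — [−dorsal] alone would also admit /d, b, ɾ, ɱ, …/; [−voice] alone would also admit /q, c, χ, k/ — and no other single listed feature has exactly this extension, so two is the minimum.

[−voice, −dorsal]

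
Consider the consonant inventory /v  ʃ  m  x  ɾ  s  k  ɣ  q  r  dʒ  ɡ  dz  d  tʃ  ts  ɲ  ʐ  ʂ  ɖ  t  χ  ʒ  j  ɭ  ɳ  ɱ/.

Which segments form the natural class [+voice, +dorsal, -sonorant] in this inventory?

ɣ, ɡ

Among the inventory, the [+voice] segments are /v, m, ɾ, ɣ, r, dʒ, ɡ, dz, d, ɲ, ʐ, ɖ, ʒ, j, ɭ, ɳ, ɱ/.
Of those, [+dorsal] gives /ɣ, ɡ, ɲ, j/.
Intersecting with [-sonorant] leaves /ɣ, ɡ/.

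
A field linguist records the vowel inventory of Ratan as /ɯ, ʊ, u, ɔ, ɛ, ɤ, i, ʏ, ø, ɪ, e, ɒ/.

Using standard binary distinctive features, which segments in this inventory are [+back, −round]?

ɯ, ɤ

Eliminate segments failing any feature: /ʊ, u, ɔ, ɒ/ are [+round]; /ɛ, i, ʏ, ø, ɪ, e/ are [−back]. The remaining /ɯ, ɤ/ satisfy [+back], [−round].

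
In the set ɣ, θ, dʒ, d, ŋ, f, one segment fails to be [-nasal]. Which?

ŋ

/ŋ/ is the velar nasal, which is [+nasal]; the rest — /d, dʒ, ɣ, θ, f/ — are [-nasal].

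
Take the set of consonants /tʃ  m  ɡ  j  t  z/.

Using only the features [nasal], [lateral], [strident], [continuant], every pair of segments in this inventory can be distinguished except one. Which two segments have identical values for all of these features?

t, ɡ

Both /t/ and /ɡ/ are [-nasal], [-lateral], [-strident], [-continuant]. Since the list omits [voice], [coronal] and [dorsal] — which do distinguish the voiceless alveolar stop from the voiced velar stop — this pair collapses; all other pairs remain distinct.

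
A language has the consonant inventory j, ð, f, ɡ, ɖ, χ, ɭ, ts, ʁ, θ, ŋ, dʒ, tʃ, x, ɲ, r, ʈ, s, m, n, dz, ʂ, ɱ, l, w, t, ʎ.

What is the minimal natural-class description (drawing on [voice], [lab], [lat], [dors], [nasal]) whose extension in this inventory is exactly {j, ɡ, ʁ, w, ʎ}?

The class [+voice], [-nasal], [+dorsal] has exactly /j, ɡ, ʁ, w, ʎ/ as its extension in this inventory. No smaller conjunction from the listed features achieves this: [-nasal, +dorsal] alone would also admit /χ, x/; [+voice, +dorsal] alone would also admit /ŋ, ɲ/; [+voice, -nasal] alone would also admit /ð, ɖ, ɭ, dʒ, …/; and checking the remaining two-feature bundles turns up none with this extension.

[+voice, -nasal, +dors]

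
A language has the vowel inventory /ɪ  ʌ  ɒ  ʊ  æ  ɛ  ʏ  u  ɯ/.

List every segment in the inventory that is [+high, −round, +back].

ɯ

Checking each segment against [+high], [−round], [+back]: /ɯ/ (high back unrounded vowel) satisfies every feature; every other segment in the inventory fails at least one.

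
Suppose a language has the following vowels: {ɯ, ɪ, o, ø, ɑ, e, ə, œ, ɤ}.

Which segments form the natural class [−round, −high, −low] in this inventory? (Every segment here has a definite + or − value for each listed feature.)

e, ə, ɤ

Checking each segment against [−round], [−high], [−low]: /e/ (mid front unrounded tense vowel), /ə/ (mid central vowel (schwa)), /ɤ/ (mid back unrounded tense vowel) satisfy every feature; every other segment in the inventory fails at least one.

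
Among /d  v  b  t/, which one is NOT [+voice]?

t

/v, b, d/ are all [+voice]; /t/ (voiceless alveolar stop) is [-voice].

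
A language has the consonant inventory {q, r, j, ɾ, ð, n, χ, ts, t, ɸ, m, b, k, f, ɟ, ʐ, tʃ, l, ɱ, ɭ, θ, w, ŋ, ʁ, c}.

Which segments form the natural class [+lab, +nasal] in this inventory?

m, ɱ

Eliminate segments failing any feature: /q, r, j, ɾ, ð, n, χ, ts, t, k, ɟ, ʐ, tʃ, l, ɭ, θ, ŋ, ʁ, c/ are [-labial]; /ɸ, b, f, w/ are [-nasal]. The remaining /m, ɱ/ satisfy [+labial], [+nasal].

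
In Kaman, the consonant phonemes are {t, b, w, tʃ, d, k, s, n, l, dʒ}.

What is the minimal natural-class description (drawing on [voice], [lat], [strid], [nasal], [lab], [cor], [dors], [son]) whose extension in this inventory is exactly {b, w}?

Every target segment is [+labial] and no other inventory member is, so one feature is enough.

[+lab]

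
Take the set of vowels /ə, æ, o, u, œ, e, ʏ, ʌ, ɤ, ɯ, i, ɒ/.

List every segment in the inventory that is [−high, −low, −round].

ə, e, ʌ, ɤ

Eliminate segments failing any feature: /æ, ɒ/ are [+low]; /o, œ/ are [+round]; /u, ʏ, ɯ, i/ are [+high]. The remaining /ə, e, ʌ, ɤ/ satisfy [−high], [−low], [−round].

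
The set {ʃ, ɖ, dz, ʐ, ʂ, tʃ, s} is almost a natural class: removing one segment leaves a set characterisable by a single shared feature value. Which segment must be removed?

ɖ

/s, ʐ, ʃ, ʂ, tʃ, dz/ are all [+strident], but /ɖ/ (voiced retroflex stop) is [−strident]. No other single segment can be removed to leave a set sharing one feature value that the removed segment lacks, so /ɖ/ is the odd one out.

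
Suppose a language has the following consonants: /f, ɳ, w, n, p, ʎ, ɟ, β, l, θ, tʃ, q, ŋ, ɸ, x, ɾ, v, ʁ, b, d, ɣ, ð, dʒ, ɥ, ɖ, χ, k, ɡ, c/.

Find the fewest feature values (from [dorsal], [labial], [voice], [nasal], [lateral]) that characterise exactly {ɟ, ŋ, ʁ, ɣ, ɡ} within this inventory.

[+voice, -lateral, -labial, +dorsal]

Every target segment is [+voice], [-lateral], [-labial], [+dorsal]; each remaining inventory member fails at least one of these. Each conjunct is needed — [-lateral, -labial, +dorsal] alone would also admit /q, x, χ, k, …/; [+voice, -labial, +dorsal] alone would also admit /ʎ/; [+voice, -lateral, +dorsal] alone would also admit /w, ɥ/; [+voice, -lateral, -labial] alone would also admit /ɳ, n, ɾ, d, …/ — and no other combination of three listed features has exactly this extension, so four is the minimum.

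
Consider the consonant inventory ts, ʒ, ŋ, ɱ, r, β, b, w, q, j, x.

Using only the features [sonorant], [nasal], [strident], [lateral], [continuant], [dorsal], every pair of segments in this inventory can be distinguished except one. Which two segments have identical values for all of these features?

/w/ (labial-velar glide) and /j/ (palatal glide) are both [+sonorant], [−nasal], [−strident], [−lateral], [+continuant], [+dorsal], so none of the listed features separates them. (They do differ in [labial], [round] and [back], which are not among the given features.) Every other pair in the inventory differs on at least one listed feature.

w, j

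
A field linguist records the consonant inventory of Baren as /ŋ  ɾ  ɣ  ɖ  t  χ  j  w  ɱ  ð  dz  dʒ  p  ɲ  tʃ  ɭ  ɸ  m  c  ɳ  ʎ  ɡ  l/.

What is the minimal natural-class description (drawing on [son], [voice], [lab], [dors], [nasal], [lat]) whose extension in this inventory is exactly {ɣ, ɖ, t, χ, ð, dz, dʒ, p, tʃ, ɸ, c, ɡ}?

[-son]

/ɣ, ɖ, t, χ, ð, dz, dʒ, p, tʃ, ɸ, c, ɡ/ are exactly the [-sonorant] segments in the inventory, so a single feature suffices.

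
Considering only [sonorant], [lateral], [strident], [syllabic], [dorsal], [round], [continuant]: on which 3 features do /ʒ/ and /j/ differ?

/ʒ/ (voiced postalveolar fricative) and /j/ (palatal glide) agree on [−lateral], [−syllabic], [−round], [+continuant]. They differ on [sonorant] (/ʒ/ [−], /j/ [+]), [strident] (/ʒ/ [+], /j/ [−]), [dorsal] (/ʒ/ [−], /j/ [+]).

[sonorant], [strident], [dorsal]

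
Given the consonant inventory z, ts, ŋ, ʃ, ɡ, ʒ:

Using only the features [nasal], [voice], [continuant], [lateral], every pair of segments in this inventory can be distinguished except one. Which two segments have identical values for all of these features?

On the given features, /z/ and /ʒ/ have an identical profile: [-nasal], [+voice], [+continuant], [-lateral]. No other two segments in the inventory coincide on all 4 features. (They do differ in [anterior] and [distributed], which are not among the given features.)

z, ʒ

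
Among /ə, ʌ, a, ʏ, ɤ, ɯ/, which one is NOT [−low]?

/ɤ, ʌ, ə, ɯ, ʏ/ are all [−low]; /a/ (low unrounded vowel) is [+low].

a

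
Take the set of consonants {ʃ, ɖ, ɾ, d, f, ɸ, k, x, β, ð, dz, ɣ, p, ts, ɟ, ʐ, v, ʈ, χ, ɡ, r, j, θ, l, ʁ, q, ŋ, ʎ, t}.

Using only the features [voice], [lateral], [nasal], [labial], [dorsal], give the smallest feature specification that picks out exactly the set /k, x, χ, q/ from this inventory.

/k, x, χ, q/ are all [−voice], [+dorsal], and no other segment in the inventory matches both values. Dropping any one of them over-generates: [+dorsal] alone would also admit /ɣ, ɟ, ɡ, j, …/; [−voice] alone would also admit /ʃ, f, ɸ, p, …/. No other single listed feature picks out exactly this set either, so fewer than two features will not do.

[−voice, +dorsal]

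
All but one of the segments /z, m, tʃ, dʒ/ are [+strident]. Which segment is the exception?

Every segment except /m/ is [+strident]. /m/ (bilabial nasal) is [−strident], so it is the exception.

m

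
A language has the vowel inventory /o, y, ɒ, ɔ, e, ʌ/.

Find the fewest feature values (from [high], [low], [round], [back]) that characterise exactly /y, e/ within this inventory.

The target set is precisely the extension of [−back] in this inventory.

[−back]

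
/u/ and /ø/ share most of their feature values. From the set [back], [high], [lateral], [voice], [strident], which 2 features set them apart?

[high], [back]

/u/ is the high back rounded tense vowel and /ø/ is the mid front rounded tense vowel. Both are [-lateral], [+voice], [-strident]. /u/ is [+high] while /ø/ is [-high]; /u/ is [+back] while /ø/ is [-back], so the distinguishing features are [high], [back].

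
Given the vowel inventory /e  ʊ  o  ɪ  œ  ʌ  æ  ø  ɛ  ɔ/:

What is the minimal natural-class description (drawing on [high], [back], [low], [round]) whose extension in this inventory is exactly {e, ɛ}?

[-high, -low, -back, -round]

The class [-high], [-low], [-back], [-round] has exactly /e, ɛ/ as its extension in this inventory. No smaller conjunction from the listed features achieves this: [-low, -back, -round] alone would also admit /ɪ/; [-high, -back, -round] alone would also admit /æ/; [-high, -low, -round] alone would also admit /ʌ/; [-high, -low, -back] alone would also admit /œ, ø/; and checking the remaining three-feature bundles turns up none with this extension.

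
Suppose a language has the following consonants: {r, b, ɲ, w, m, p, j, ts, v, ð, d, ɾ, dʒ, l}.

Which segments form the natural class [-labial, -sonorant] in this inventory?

ts, ð, d, dʒ

Checking each segment against [-labial], [-sonorant]: /ts/ (voiceless alveolar affricate), /ð/ (voiced dental fricative), /d/ (voiced alveolar stop), /dʒ/ (voiced postalveolar affricate) satisfy every feature; every other segment in the inventory fails at least one.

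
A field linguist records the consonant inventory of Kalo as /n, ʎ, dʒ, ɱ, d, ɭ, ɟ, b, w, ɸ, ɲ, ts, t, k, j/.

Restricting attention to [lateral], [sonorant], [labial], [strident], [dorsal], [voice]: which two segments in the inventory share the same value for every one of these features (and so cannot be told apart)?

j, ɲ

Both /j/ and /ɲ/ are [−lateral], [+sonorant], [−labial], [−strident], [+dorsal], [+voice]. Since the list omits [nasal] and [continuant] — which do distinguish the palatal glide from the palatal nasal — this pair collapses; all other pairs remain distinct.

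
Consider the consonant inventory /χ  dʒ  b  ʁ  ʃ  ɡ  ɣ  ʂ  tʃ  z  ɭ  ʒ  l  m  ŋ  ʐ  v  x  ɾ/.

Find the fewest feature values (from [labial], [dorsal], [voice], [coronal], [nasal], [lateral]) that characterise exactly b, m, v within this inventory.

/b, m, v/ are exactly the [+labial] segments in the inventory, so a single feature suffices.

[+labial]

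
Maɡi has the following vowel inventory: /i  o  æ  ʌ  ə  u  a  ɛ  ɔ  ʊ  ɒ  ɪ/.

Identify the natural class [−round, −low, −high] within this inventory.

Eliminate segments failing any feature: /i, ɪ/ are [+high]; /o, u, ɔ, ʊ, ɒ/ are [+round]; /æ, a/ are [+low]. The remaining /ʌ, ə, ɛ/ satisfy [−round], [−low], [−high].

ʌ, ə, ɛ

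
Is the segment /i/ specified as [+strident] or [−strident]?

[−strident]

/i/ is the high front unrounded tense vowel, hence [−strident].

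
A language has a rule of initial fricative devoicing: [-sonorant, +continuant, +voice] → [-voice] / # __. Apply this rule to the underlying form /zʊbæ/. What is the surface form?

Only the initial segment /z/ is both word-initial and matches the structural description. It is a voiced alveolar fricative, so [-sonorant, +continuant, +voice] holds; changing it to [-voice] with all other features held fixed yields /s/ (voiceless alveolar fricative). No other segment meets both the structural description and the environment, so the output is [sʊbæ].

[sʊbæ]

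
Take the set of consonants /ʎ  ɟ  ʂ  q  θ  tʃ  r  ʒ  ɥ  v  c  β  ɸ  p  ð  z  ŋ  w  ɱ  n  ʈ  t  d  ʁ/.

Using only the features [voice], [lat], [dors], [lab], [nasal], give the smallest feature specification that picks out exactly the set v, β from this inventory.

/v, β/ are all [+voice], [−nasal], [+labial], [−dorsal], and no other segment in the inventory matches all four values. Dropping any one of them over-generates: [−nasal, +labial, −dorsal] alone would also admit /ɸ, p/; [+voice, +labial, −dorsal] alone would also admit /ɱ/; [+voice, −nasal, −dorsal] alone would also admit /r, ʒ, ð, z, …/; [+voice, −nasal, +labial] alone would also admit /ɥ, w/. No other combination of three listed features picks out exactly this set either, so fewer than four features will not do.

[+voice, −nasal, +lab, −dors]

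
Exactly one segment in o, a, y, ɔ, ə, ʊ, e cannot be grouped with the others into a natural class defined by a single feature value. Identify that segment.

a

[low] groups all but one: /ə, ɔ, y, e, o, ʊ/ share [-low] while /a/ (low unrounded vowel) alone is [+low]. Removing any other segment would not leave a single-feature class that excludes it.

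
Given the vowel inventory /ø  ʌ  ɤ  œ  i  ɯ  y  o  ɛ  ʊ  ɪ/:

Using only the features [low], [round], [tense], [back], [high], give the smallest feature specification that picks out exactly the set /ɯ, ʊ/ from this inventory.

[+high, +back]

/ɯ, ʊ/ are all [+high], [+back], and no other segment in the inventory matches both values. Dropping any one of them over-generates: [+back] alone would also admit /ʌ, ɤ, o/; [+high] alone would also admit /i, y, ɪ/. No other single listed feature picks out exactly this set either, so fewer than two features will not do.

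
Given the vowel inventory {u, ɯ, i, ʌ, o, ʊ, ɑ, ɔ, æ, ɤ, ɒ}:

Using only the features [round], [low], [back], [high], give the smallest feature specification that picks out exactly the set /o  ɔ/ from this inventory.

Every target segment is [-high], [-low], [+round]; each remaining inventory member fails at least one of these. Each conjunct is needed — [-low, +round] alone would also admit /u, ʊ/; [-high, +round] alone would also admit /ɒ/; [-high, -low] alone would also admit /ʌ, ɤ/ — and no other combination of two listed features has exactly this extension, so three is the minimum.

[-high, -low, +round]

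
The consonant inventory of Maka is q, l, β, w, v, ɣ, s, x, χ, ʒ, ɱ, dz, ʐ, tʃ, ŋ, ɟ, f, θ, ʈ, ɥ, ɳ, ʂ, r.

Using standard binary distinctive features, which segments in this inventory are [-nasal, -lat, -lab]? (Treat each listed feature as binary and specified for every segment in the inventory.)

q, ɣ, s, x, χ, ʒ, dz, ʐ, tʃ, ɟ, θ, ʈ, ʂ, r

First, the [-nasal] segments are /q, l, β, w, v, ɣ, s, x, χ, ʒ, dz, ʐ, tʃ, ɟ, f, θ, ʈ, ɥ, ʂ, r/.
Intersecting with [-lateral] gives /q, β, w, v, ɣ, s, x, χ, ʒ, dz, ʐ, tʃ, ɟ, f, θ, ʈ, ɥ, ʂ, r/.
Of those, [-labial] leaves /q, ɣ, s, x, χ, ʒ, dz, ʐ, tʃ, ɟ, θ, ʈ, ʂ, r/.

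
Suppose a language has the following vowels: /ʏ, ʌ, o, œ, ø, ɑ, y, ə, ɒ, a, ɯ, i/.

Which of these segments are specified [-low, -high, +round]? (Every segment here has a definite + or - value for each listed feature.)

o, œ, ø

The [-low] segments are /ʏ, ʌ, o, œ, ø, y, ə, ɯ, i/.
Intersecting with [-high] gives /ʌ, o, œ, ø, ə/.
Intersecting with [+round] leaves /o, œ, ø/.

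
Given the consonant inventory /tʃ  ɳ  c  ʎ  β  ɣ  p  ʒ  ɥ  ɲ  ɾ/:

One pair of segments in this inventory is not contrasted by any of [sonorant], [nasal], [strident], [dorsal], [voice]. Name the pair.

ɥ, ʎ

On the given features, /ɥ/ and /ʎ/ have an identical profile: [+sonorant], [−nasal], [−strident], [+dorsal], [+voice]. No other two segments in the inventory coincide on all 5 features. (They do differ in [lateral], [labial] and [round], which are not among the given features.)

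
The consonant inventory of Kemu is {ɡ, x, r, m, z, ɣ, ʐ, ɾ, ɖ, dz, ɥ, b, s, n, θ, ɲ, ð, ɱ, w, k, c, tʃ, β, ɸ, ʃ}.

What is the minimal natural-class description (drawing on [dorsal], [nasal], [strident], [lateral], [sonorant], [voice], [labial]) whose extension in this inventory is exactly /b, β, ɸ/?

Every target segment is [-sonorant], [+labial]; each remaining inventory member fails at least one of these. Each conjunct is needed — [+labial] alone would also admit /m, ɥ, ɱ, w/; [-sonorant] alone would also admit /ɡ, x, z, ɣ, …/ — and no other single listed feature has exactly this extension, so two is the minimum.

[-sonorant, +labial]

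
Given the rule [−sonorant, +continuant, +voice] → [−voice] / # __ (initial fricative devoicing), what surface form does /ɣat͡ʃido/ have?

[xat͡ʃido]

/ɣ/ satisfies [−sonorant, +continuant, +voice] and sits in # __. The [−voice] counterpart of the voiced velar fricative is /x/. Other segments in /ɣat͡ʃido/ either fail the structural description or are not in the environment, so the surface form is [xat͡ʃido].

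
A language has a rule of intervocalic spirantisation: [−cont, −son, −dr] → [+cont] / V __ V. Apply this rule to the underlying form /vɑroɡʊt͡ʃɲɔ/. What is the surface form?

[vɑroɣʊt͡ʃɲɔ]

Only /ɡ/ occurs between two vowels (/o/ __ /ʊ/) and matches the structural description. It is a voiced velar stop, so [−cont, −son, −dr] holds; changing it to [+continuant] with all other features held fixed yields /ɣ/ (voiced velar fricative). No other segment meets both the structural description and the environment, so the output is [vɑroɣʊt͡ʃɲɔ].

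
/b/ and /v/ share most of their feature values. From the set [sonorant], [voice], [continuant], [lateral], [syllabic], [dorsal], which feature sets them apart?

/b/ (voiced bilabial stop) and /v/ (voiced labiodental fricative) agree on [−sonorant], [+voice], [−lateral], [−syllabic], [−dorsal]. They differ on [continuant] (/b/ [−], /v/ [+]).

[continuant]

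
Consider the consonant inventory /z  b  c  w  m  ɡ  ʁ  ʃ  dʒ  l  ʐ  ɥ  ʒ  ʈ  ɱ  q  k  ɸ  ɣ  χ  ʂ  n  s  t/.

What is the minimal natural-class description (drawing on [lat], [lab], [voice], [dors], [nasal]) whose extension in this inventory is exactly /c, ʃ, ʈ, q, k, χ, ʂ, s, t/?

The class [-voice], [-labial] has exactly /c, ʃ, ʈ, q, k, χ, ʂ, s, t/ as its extension in this inventory. No smaller conjunction from the listed features achieves this: [-labial] alone would also admit /z, ɡ, ʁ, dʒ, …/; [-voice] alone would also admit /ɸ/; and checking the remaining single features turns up none with this extension.

[-voice, -lab]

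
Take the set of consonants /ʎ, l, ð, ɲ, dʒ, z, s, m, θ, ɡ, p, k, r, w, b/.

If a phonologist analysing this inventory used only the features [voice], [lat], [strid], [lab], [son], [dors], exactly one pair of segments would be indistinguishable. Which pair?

Both /z/ and /dʒ/ are [+voice], [−lateral], [+strident], [−labial], [−sonorant], [−dorsal]. Since the list omits [continuant], [anterior] and [distributed] — which do distinguish the voiced alveolar fricative from the voiced postalveolar affricate — this pair collapses; all other pairs remain distinct.

z, dʒ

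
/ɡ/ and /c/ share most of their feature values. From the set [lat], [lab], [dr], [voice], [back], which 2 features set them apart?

The two segments share [−lateral], [−labial], [−delayed release]. The only features from the list on which they differ: /ɡ/ is [+voice] while /c/ is [−voice]; /ɡ/ is [+back] while /c/ is [−back].

[voice], [back]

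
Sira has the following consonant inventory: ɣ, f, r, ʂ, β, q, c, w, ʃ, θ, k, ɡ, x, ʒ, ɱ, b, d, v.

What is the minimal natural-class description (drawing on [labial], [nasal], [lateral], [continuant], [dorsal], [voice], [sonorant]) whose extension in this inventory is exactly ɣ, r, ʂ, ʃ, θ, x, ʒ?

[+continuant, −labial]

The class [+continuant], [−labial] has exactly /ɣ, r, ʂ, ʃ, θ, x, ʒ/ as its extension in this inventory. No smaller conjunction from the listed features achieves this: [−labial] alone would also admit /q, c, k, ɡ, …/; [+continuant] alone would also admit /f, β, w, v/; and checking the remaining single features turns up none with this extension.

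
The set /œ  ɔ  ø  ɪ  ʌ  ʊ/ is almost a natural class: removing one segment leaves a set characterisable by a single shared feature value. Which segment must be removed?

ø

[tense] groups all but one: /ɪ, ʊ, œ, ɔ, ʌ/ share [-tense] while /ø/ (mid front rounded tense vowel) alone is [+tense]. Removing any other segment would not leave a single-feature class that excludes it.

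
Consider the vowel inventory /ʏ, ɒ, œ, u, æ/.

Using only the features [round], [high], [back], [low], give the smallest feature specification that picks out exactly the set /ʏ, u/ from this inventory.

[+high]

/ʏ, u/ are exactly the [+high] segments in the inventory, so a single feature suffices.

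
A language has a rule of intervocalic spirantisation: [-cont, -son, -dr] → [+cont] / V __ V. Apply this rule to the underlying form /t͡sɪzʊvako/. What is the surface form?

[t͡sɪzʊvaxo]

The only segment in the rule's environment that also matches [-cont, -son, -dr] is /k/. Applying [+continuant] turns the voiceless velar stop into /x/ (voiceless velar fricative), giving [t͡sɪzʊvaxo].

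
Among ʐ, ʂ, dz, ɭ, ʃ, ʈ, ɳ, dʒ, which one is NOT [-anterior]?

dz

/ʐ, ʂ, ʃ, ʈ, ɳ, dʒ, ɭ/ are all [-anterior]; /dz/ (voiced alveolar affricate) is [+anterior].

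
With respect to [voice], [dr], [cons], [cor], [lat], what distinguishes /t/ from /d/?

/t/ is the voiceless alveolar stop and /d/ is the voiced alveolar stop. Both are [−delayed release], [+consonantal], [+coronal], [−lateral]. /t/ is [−voice] while /d/ is [+voice], so the distinguishing feature is [voice].

[voice]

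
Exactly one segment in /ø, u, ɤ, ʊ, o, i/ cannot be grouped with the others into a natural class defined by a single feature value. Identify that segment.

ʊ

The remaining segments after removing /ʊ/ share [+tense]; /ʊ/ (high back rounded lax vowel) is [-tense]. For every other candidate removal, the leftover set fails to share any single feature value that the removed segment lacks.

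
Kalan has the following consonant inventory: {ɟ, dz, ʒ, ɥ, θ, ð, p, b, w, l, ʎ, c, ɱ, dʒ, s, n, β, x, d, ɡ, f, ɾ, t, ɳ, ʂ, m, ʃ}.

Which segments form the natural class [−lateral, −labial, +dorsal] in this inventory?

Eliminate segments failing any feature: /dz, ʒ, θ, ð, dʒ, s, n, d, ɾ, t, ɳ, ʂ, ʃ/ are [−dorsal]; /ɥ, p, b, w, ɱ, β, f, m/ are [+labial]; /l, ʎ/ are [+lateral]. The remaining /ɟ, c, x, ɡ/ satisfy [−lateral], [−labial], [+dorsal].

ɟ, c, x, ɡ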